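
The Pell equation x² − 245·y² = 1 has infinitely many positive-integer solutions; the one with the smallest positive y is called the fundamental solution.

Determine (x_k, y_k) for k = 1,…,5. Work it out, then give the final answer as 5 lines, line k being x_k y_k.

[15; 1,1,1,7,6,7,1,1,1,30] for √245; ℓ=10 ⇒ convergent index 9
k=0  a_k=15  p_k/q_k = 15/1
…
k=4  a_k=7  p_k/q_k = 360/23
…
k=8  a_k=1  p_k/q_k = 33825/2161
k=9  a_k=1  p_k/q_k = 51841/3312
→ (51841, 3312).  Check: 51841²=2687489281, 245·3312²=2687489280, difference 1.
(51841+3312√245)^2 = 5374978561 + 343394784√245
(51841+3312√245)^3 = 557288527109761 + 35603857991376√245
(51841+3312√245)^4 = 57780789062419261441 + 3691479203918451648√245
(51841+3312√245)^5 = 5990827771012465337616001 + 382739946785069045776560√245

51841 3312
5374978561 343394784
557288527109761 35603857991376
57780789062419261441 3691479203918451648
5990827771012465337616001 382739946785069045776560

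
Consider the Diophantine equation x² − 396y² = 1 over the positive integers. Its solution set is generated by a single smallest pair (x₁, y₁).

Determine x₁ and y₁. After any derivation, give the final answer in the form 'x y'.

199 10

√396 → a₀=19, period (1,8,1,38); ℓ=4 even so k=3
i=0: a=19 ⇒ p=19, q=1
i=1: a=1 ⇒ p=20, q=1
i=2: a=8 ⇒ p=179, q=9
i=3: a=1 ⇒ p=199, q=10
→ (199, 10).  Check: 199²=39601, 396·10²=39600, difference 1.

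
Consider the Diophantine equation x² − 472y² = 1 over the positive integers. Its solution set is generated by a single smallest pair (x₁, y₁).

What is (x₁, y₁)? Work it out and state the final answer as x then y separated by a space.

d=472: √d = [21; 1,2,1,1,1,…,2,1,42] (ℓ=14, even), read p_13/q_13
step 0: (21, 1)  from 21·(1,0) + (0,1)
step 1: (22, 1)  from 1·(21,1) + (1,0)
step 2: (65, 3)  from 2·(22,1) + (21,1)
step 3: (87, 4)  from 1·(65,3) + (22,1)
…
step 6: (1108, 51)  from 4·(239,11) + (152,7)
…
step 8: (24224, 1115)  from 4·(5779,266) + (1108,51)
step 9: (30003, 1381)  from 1·(24224,1115) + (5779,266)
step 10: (54227, 2496)  from 1·(30003,1381) + (24224,1115)
step 11: (84230, 3877)  from 1·(54227,2496) + (30003,1381)
step 12: (222687, 10250)  from 2·(84230,3877) + (54227,2496)
step 13: (306917, 14127)  from 1·(222687,10250) + (84230,3877)
→ (306917, 14127).  Check: 306917²=94198044889, 472·14127²=94198044888, difference 1.

306917 14127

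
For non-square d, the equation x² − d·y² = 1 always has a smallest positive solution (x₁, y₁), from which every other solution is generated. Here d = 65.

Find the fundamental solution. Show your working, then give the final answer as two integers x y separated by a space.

129 16

√65 = [8; 16, …], period ℓ=1 (odd) → k=1
a_0=8:  p_0=8·1+0=8,  q_0=8·0+1=1
a_1=16:  p_1=16·8+1=129,  q_1=16·1+0=16
→ (129, 16).  Check: 129²=16641, 65·16²=16640, difference 1.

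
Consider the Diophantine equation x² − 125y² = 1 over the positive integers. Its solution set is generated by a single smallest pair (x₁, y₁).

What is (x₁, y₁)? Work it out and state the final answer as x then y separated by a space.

930249 83204

[11; 5,1,1,5,22] for √125; ℓ=5 ⇒ convergent index 9
i=0: a=11 ⇒ p=11, q=1
…
i=2: a=1 ⇒ p=67, q=6
…
i=5: a=22 ⇒ p=15127, q=1353
…
i=8: a=1 ⇒ p=167761, q=15005
i=9: a=5 ⇒ p=930249, q=83204
(x₁, y₁) = (930249, 83204);  930249² − 125·83204² = 1 ✓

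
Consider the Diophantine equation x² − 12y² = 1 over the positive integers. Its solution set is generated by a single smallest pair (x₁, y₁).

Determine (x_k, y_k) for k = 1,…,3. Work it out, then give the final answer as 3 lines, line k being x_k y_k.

7 2
97 28
1351 390

[3; 2,6] for √12; ℓ=2 ⇒ convergent index 1
i=0: a=3 ⇒ p=3, q=1
i=1: a=2 ⇒ p=7, q=2
fundamental: x₁=7, y₁=2  (since 49 − 12·4 = 1)
k=2:  x_2 = 7·7+12·2·2 = 97,  y_2 = 7·2+2·7 = 28
k=3:  x_3 = 7·97+12·2·28 = 1351,  y_3 = 7·28+2·97 = 390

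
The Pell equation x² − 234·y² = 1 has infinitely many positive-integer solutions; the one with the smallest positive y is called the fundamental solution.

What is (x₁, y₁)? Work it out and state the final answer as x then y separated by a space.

√234 → a₀=15, period (3,2,1,2,1,2,3,30); ℓ=8 even so k=7
step 0: (15, 1)  from 15·(1,0) + (0,1)
step 1: (46, 3)  from 3·(15,1) + (1,0)
step 2: (107, 7)  from 2·(46,3) + (15,1)
step 3: (153, 10)  from 1·(107,7) + (46,3)
…
step 6: (1545, 101)  from 2·(566,37) + (413,27)
step 7: (5201, 340)  from 3·(1545,101) + (566,37)
fundamental: x₁=5201, y₁=340  (since 27050401 − 234·115600 = 1)

5201 340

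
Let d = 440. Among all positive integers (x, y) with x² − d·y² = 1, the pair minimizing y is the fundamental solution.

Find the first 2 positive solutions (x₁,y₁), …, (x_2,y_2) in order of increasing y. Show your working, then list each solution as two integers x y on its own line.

d=440: √d = [20; 1,40] (ℓ=2, even), read p_1/q_1
i=0: a=20 ⇒ p=20, q=1
i=1: a=1 ⇒ p=21, q=1
→ (21, 1).  Check: 21²=441, 440·1²=440, difference 1.
k=2:  x_2 = 21·21+440·1·1 = 881,  y_2 = 21·1+1·21 = 42

21 1
881 42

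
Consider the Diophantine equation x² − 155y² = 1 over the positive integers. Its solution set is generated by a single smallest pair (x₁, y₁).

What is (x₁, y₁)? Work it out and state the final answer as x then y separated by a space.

√155 → a₀=12, period (2,4,2,24); ℓ=4 even so k=3
a_0=12:  p_0=12·1+0=12,  q_0=12·0+1=1
a_1=2:  p_1=2·12+1=25,  q_1=2·1+0=2
a_2=4:  p_2=4·25+12=112,  q_2=4·2+1=9
a_3=2:  p_3=2·112+25=249,  q_3=2·9+2=20
(x₁, y₁) = (249, 20);  249² − 155·20² = 1 ✓

249 20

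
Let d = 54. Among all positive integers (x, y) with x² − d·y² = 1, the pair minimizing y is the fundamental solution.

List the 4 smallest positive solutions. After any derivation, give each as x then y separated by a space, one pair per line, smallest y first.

485 66
470449 64020
456335045 62099334
442644523201 60236289960

[7; 2,1,6,1,2,14] for √54; ℓ=6 ⇒ convergent index 5
a_0=7:  p_0=7·1+0=7,  q_0=7·0+1=1
a_1=2:  p_1=2·7+1=15,  q_1=2·1+0=2
…
a_4=1:  p_4=1·147+22=169,  q_4=1·20+3=23
a_5=2:  p_5=2·169+147=485,  q_5=2·23+20=66
(x₁, y₁) = (485, 66);  485² − 54·66² = 1 ✓
k=2:  x_2 = 485·485+54·66·66 = 470449,  y_2 = 485·66+66·485 = 64020
k=3:  x_3 = 485·470449+54·66·64020 = 456335045,  y_3 = 485·64020+66·470449 = 62099334
k=4:  x_4 = 485·456335045+54·66·62099334 = 442644523201,  y_4 = 485·62099334+66·456335045 = 60236289960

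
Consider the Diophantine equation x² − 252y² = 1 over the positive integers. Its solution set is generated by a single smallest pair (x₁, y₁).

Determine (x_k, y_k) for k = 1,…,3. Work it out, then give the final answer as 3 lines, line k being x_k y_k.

127 8
32257 2032
8193151 516120

√252 → a₀=15, period (1,6,1,30); ℓ=4 even so k=3
k=0  a_k=15  p_k/q_k = 15/1
k=1  a_k=1  p_k/q_k = 16/1
k=2  a_k=6  p_k/q_k = 111/7
k=3  a_k=1  p_k/q_k = 127/8
fundamental: x₁=127, y₁=8  (since 16129 − 252·64 = 1)
k=2:  x_2 = 127·127+252·8·8 = 32257,  y_2 = 127·8+8·127 = 2032
k=3:  x_3 = 127·32257+252·8·2032 = 8193151,  y_3 = 127·2032+8·32257 = 516120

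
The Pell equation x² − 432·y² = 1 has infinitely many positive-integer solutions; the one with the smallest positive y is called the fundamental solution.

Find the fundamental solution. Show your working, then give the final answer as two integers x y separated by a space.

d=432: √d = [20; 1,3,1,1,1,3,1,40] (ℓ=8, even), read p_7/q_7
step 0: (20, 1)  from 20·(1,0) + (0,1)
…
step 3: (104, 5)  from 1·(83,4) + (21,1)
step 4: (187, 9)  from 1·(104,5) + (83,4)
…
step 6: (1060, 51)  from 3·(291,14) + (187,9)
step 7: (1351, 65)  from 1·(1060,51) + (291,14)
fundamental: x₁=1351, y₁=65  (since 1825201 − 432·4225 = 1)

1351 65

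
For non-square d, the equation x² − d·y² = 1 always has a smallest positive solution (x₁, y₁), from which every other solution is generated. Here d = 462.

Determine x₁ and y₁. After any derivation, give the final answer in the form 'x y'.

√462 = [21; 2,42, …], period ℓ=2 (even) → k=1
step 0: (21, 1)  from 21·(1,0) + (0,1)
step 1: (43, 2)  from 2·(21,1) + (1,0)
→ (43, 2).  Check: 43²=1849, 462·2²=1848, difference 1.

43 2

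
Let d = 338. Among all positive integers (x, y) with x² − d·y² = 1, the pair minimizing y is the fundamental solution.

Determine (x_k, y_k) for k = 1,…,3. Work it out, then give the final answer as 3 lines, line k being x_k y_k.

d=338: √d = [18; 2,1,1,2,36] (ℓ=5, odd), read p_9/q_9
step 0: (18, 1)  from 18·(1,0) + (0,1)
…
step 2: (55, 3)  from 1·(37,2) + (18,1)
step 3: (92, 5)  from 1·(55,3) + (37,2)
step 4: (239, 13)  from 2·(92,5) + (55,3)
…
step 7: (26327, 1432)  from 1·(17631,959) + (8696,473)
step 8: (43958, 2391)  from 1·(26327,1432) + (17631,959)
step 9: (114243, 6214)  from 2·(43958,2391) + (26327,1432)
→ (114243, 6214).  Check: 114243²=13051463049, 338·6214²=13051463048, difference 1.
n=2: (114243,6214)∘(114243,6214) = (114243·114243+338·6214·6214, 114243·6214+6214·114243) = (26102926097,1419812004)
n=3: (26102926097,1419812004)∘(114243,6214) = (114243·26102926097+338·6214·1419812004, 114243·1419812004+6214·26102926097) = (5964153172084899,324407165539730)

114243 6214
26102926097 1419812004
5964153172084899 324407165539730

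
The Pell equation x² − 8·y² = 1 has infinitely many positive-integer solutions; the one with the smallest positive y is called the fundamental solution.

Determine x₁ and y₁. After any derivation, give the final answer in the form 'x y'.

3 1

d=8: √d = [2; 1,4] (ℓ=2, even), read p_1/q_1
a_0=2:  p_0=2·1+0=2,  q_0=2·0+1=1
a_1=1:  p_1=1·2+1=3,  q_1=1·1+0=1
fundamental: x₁=3, y₁=1  (since 9 − 8·1 = 1)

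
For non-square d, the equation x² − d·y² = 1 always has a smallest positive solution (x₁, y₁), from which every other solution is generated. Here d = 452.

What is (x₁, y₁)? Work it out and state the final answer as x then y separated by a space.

1204353 56648

d=452: √d = [21; 3,1,5,3,10,3,5,1,3,42] (ℓ=10, even), read p_9/q_9
i=0: a=21 ⇒ p=21, q=1
i=1: a=3 ⇒ p=64, q=3
i=2: a=1 ⇒ p=85, q=4
…
i=4: a=3 ⇒ p=1552, q=73
i=5: a=10 ⇒ p=16009, q=753
i=6: a=3 ⇒ p=49579, q=2332
i=7: a=5 ⇒ p=263904, q=12413
i=8: a=1 ⇒ p=313483, q=14745
i=9: a=3 ⇒ p=1204353, q=56648
→ (1204353, 56648).  Check: 1204353²=1450466148609, 452·56648²=1450466148608, difference 1.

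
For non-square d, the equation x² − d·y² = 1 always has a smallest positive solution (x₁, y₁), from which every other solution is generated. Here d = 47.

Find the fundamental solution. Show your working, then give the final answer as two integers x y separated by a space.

48 7

[6; 1,5,1,12] for √47; ℓ=4 ⇒ convergent index 3
k=0  a_k=6  p_k/q_k = 6/1
…
k=2  a_k=5  p_k/q_k = 41/6
k=3  a_k=1  p_k/q_k = 48/7
→ (48, 7).  Check: 48²=2304, 47·7²=2303, difference 1.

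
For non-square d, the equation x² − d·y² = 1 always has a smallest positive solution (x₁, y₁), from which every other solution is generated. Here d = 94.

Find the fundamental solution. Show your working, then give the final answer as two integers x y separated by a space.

2143295 221064

√94 = [9; 1,2,3,1,1,…,2,1,18, …], period ℓ=16 (even) → k=15
i=0: a=9 ⇒ p=9, q=1
…
i=4: a=1 ⇒ p=126, q=13
i=5: a=1 ⇒ p=223, q=23
…
i=7: a=1 ⇒ p=1464, q=151
…
i=12: a=1 ⇒ p=184493, q=19029
i=13: a=3 ⇒ p=652934, q=67345
i=14: a=2 ⇒ p=1490361, q=153719
i=15: a=1 ⇒ p=2143295, q=221064
fundamental: x₁=2143295, y₁=221064  (since 4593713457025 − 94·48869292096 = 1)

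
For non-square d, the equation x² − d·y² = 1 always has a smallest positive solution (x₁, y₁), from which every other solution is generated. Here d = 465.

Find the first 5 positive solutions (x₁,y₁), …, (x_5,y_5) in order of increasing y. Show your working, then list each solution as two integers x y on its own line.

[21; 1,1,3,2,2,2,3,1,1,42] for √465; ℓ=10 ⇒ convergent index 9
i=0: a=21 ⇒ p=21, q=1
…
i=2: a=1 ⇒ p=43, q=2
i=3: a=3 ⇒ p=151, q=7
i=4: a=2 ⇒ p=345, q=16
i=5: a=2 ⇒ p=841, q=39
i=6: a=2 ⇒ p=2027, q=94
…
i=8: a=1 ⇒ p=8949, q=415
i=9: a=1 ⇒ p=15871, q=736
→ (15871, 736).  Check: 15871²=251888641, 465·736²=251888640, difference 1.
k=2:  x_2 = 15871·15871+465·736·736 = 503777281,  y_2 = 15871·736+736·15871 = 23362112
k=3:  x_3 = 15871·503777281+465·736·23362112 = 15990898437631,  y_3 = 15871·23362112+736·503777281 = 741560158368
k=4:  x_4 = 15871·15990898437631+465·736·741560158368 = 507583097703505921,  y_4 = 15871·741560158368+736·15990898437631 = 23538602523554944
k=5:  x_5 = 15871·507583097703505921+465·736·23538602523554944 = 16111702671313786506751,  y_5 = 15871·23538602523554944+736·507583097703505921 = 747162320561120874080

15871 736
503777281 23362112
15990898437631 741560158368
507583097703505921 23538602523554944
16111702671313786506751 747162320561120874080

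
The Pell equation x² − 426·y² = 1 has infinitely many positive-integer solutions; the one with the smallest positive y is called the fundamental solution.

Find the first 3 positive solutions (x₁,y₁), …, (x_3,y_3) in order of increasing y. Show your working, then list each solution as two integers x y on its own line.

[20; 1,1,1,3,2,6,2,3,1,1,1,40] for √426; ℓ=12 ⇒ convergent index 11
step 0: (20, 1)  from 20·(1,0) + (0,1)
…
step 2: (41, 2)  from 1·(21,1) + (20,1)
…
step 4: (227, 11)  from 3·(62,3) + (41,2)
step 5: (516, 25)  from 2·(227,11) + (62,3)
…
step 10: (56780, 2751)  from 1·(31971,1549) + (24809,1202)
step 11: (88751, 4300)  from 1·(56780,2751) + (31971,1549)
fundamental: x₁=88751, y₁=4300  (since 7876740001 − 426·18490000 = 1)
(x_2, y_2) = (88751·88751 + 426·4300·4300, 88751·4300 + 4300·88751) = (15753480001, 763258600)
(x_3, y_3) = (88751·15753480001 + 426·4300·763258600, 88751·763258600 + 4300·15753480001) = (2796274207048751, 135479928012900)

88751 4300
15753480001 763258600
2796274207048751 135479928012900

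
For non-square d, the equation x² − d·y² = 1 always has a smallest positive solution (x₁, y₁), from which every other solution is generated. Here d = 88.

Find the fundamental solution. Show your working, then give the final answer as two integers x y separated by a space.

197 21

[9; 2,1,1,1,2,18] for √88; ℓ=6 ⇒ convergent index 5
i=0: a=9 ⇒ p=9, q=1
…
i=2: a=1 ⇒ p=28, q=3
…
i=4: a=1 ⇒ p=75, q=8
i=5: a=2 ⇒ p=197, q=21
(x₁, y₁) = (197, 21);  197² − 88·21² = 1 ✓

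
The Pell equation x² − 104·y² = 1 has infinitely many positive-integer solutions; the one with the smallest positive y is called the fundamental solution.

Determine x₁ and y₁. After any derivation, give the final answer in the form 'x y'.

√104 = [10; 5,20, …], period ℓ=2 (even) → k=1
a_0=10:  p_0=10·1+0=10,  q_0=10·0+1=1
a_1=5:  p_1=5·10+1=51,  q_1=5·1+0=5
(x₁, y₁) = (51, 5);  51² − 104·5² = 1 ✓

51 5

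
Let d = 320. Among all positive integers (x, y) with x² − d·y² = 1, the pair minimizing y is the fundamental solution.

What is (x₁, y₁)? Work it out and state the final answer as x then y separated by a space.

[17; 1,7,1,34] for √320; ℓ=4 ⇒ convergent index 3
a_0=17:  p_0=17·1+0=17,  q_0=17·0+1=1
a_1=1:  p_1=1·17+1=18,  q_1=1·1+0=1
a_2=7:  p_2=7·18+17=143,  q_2=7·1+1=8
a_3=1:  p_3=1·143+18=161,  q_3=1·8+1=9
fundamental: x₁=161, y₁=9  (since 25921 − 320·81 = 1)

161 9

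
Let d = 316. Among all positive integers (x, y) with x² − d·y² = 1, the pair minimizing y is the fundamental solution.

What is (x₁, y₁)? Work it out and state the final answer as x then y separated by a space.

√316 = [17; 1,3,2,8,2,3,1,34, …], period ℓ=8 (even) → k=7
step 0: (17, 1)  from 17·(1,0) + (0,1)
step 1: (18, 1)  from 1·(17,1) + (1,0)
step 2: (71, 4)  from 3·(18,1) + (17,1)
step 3: (160, 9)  from 2·(71,4) + (18,1)
step 4: (1351, 76)  from 8·(160,9) + (71,4)
…
step 6: (9937, 559)  from 3·(2862,161) + (1351,76)
step 7: (12799, 720)  from 1·(9937,559) + (2862,161)
fundamental: x₁=12799, y₁=720  (since 163814401 − 316·518400 = 1)

12799 720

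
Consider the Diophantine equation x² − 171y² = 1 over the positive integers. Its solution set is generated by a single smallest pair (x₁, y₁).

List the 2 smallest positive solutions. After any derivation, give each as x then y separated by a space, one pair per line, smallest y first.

[13; 13,26] for √171; ℓ=2 ⇒ convergent index 1
a_0=13:  p_0=13·1+0=13,  q_0=13·0+1=1
a_1=13:  p_1=13·13+1=170,  q_1=13·1+0=13
→ (170, 13).  Check: 170²=28900, 171·13²=28899, difference 1.
(x_2, y_2) = (170·170 + 171·13·13, 170·13 + 13·170) = (57799, 4420)

170 13
57799 4420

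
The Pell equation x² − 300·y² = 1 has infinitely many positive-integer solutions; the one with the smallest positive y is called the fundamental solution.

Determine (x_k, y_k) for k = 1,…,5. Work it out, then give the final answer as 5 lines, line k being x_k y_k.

d=300: √d = [17; 3,8,3,34] (ℓ=4, even), read p_3/q_3
step 0: (17, 1)  from 17·(1,0) + (0,1)
…
step 2: (433, 25)  from 8·(52,3) + (17,1)
step 3: (1351, 78)  from 3·(433,25) + (52,3)
fundamental: x₁=1351, y₁=78  (since 1825201 − 300·6084 = 1)
(1351+78√300)^2 = 3650401 + 210756√300
(1351+78√300)^3 = 9863382151 + 569462634√300
(1351+78√300)^4 = 26650854921601 + 1538687826312√300
(1351+78√300)^5 = 72010600134783751 + 4157533937232390√300

1351 78
3650401 210756
9863382151 569462634
26650854921601 1538687826312
72010600134783751 4157533937232390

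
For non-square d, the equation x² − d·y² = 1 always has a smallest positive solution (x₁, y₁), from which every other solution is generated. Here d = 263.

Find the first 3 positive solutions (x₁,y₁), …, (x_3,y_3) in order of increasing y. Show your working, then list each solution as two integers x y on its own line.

139128 8579
38713200767 2387158224
10772180392483224 664241098768765

√263 = [16; 4,1,1,1,1,15,1,1,1,1,4,32, …], period ℓ=12 (even) → k=11
i=0: a=16 ⇒ p=16, q=1
i=1: a=4 ⇒ p=65, q=4
i=2: a=1 ⇒ p=81, q=5
i=3: a=1 ⇒ p=146, q=9
i=4: a=1 ⇒ p=227, q=14
i=5: a=1 ⇒ p=373, q=23
i=6: a=15 ⇒ p=5822, q=359
i=7: a=1 ⇒ p=6195, q=382
i=8: a=1 ⇒ p=12017, q=741
i=9: a=1 ⇒ p=18212, q=1123
i=10: a=1 ⇒ p=30229, q=1864
i=11: a=4 ⇒ p=139128, q=8579
→ (139128, 8579).  Check: 139128²=19356600384, 263·8579²=19356600383, difference 1.
(139128+8579√263)^2 = 38713200767 + 2387158224√263
(139128+8579√263)^3 = 10772180392483224 + 664241098768765√263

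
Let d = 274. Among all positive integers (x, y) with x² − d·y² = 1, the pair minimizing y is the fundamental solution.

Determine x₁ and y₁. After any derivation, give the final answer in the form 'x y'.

3959299 239190

√274 → a₀=16, period (1,1,4,4,1,1,32); ℓ=7 odd so k=13
a_0=16:  p_0=16·1+0=16,  q_0=16·0+1=1
…
a_2=1:  p_2=1·17+16=33,  q_2=1·1+1=2
a_3=4:  p_3=4·33+17=149,  q_3=4·2+1=9
a_4=4:  p_4=4·149+33=629,  q_4=4·9+2=38
a_5=1:  p_5=1·629+149=778,  q_5=1·38+9=47
a_6=1:  p_6=1·778+629=1407,  q_6=1·47+38=85
…
a_12=1:  p_12=1·1770023+419253=2189276,  q_12=1·106931+25328=132259
a_13=1:  p_13=1·2189276+1770023=3959299,  q_13=1·132259+106931=239190
→ (3959299, 239190).  Check: 3959299²=15676048571401, 274·239190²=15676048571400, difference 1.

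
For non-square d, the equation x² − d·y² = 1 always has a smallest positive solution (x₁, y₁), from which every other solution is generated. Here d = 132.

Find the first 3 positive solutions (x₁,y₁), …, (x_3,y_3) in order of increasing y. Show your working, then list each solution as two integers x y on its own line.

23 2
1057 92
48599 4230

√132 = [11; 2,22, …], period ℓ=2 (even) → k=1
step 0: (11, 1)  from 11·(1,0) + (0,1)
step 1: (23, 2)  from 2·(11,1) + (1,0)
(x₁, y₁) = (23, 2);  23² − 132·2² = 1 ✓
k=2:  x_2 = 23·23+132·2·2 = 1057,  y_2 = 23·2+2·23 = 92
k=3:  x_3 = 23·1057+132·2·92 = 48599,  y_3 = 23·92+2·1057 = 4230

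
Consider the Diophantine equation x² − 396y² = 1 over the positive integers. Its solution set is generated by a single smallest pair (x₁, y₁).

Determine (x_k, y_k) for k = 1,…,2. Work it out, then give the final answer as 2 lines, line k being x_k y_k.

199 10
79201 3980

√396 = [19; 1,8,1,38, …], period ℓ=4 (even) → k=3
k=0  a_k=19  p_k/q_k = 19/1
k=1  a_k=1  p_k/q_k = 20/1
k=2  a_k=8  p_k/q_k = 179/9
k=3  a_k=1  p_k/q_k = 199/10
fundamental: x₁=199, y₁=10  (since 39601 − 396·100 = 1)
n=2: (199,10)∘(199,10) = (199·199+396·10·10, 199·10+10·199) = (79201,3980)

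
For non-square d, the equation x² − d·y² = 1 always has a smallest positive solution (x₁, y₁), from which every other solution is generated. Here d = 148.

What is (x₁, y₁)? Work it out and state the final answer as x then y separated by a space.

[12; 6,24] for √148; ℓ=2 ⇒ convergent index 1
k=0  a_k=12  p_k/q_k = 12/1
k=1  a_k=6  p_k/q_k = 73/6
→ (73, 6).  Check: 73²=5329, 148·6²=5328, difference 1.

73 6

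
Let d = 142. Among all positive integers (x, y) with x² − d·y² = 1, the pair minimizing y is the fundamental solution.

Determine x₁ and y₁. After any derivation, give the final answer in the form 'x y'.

143 12

√142 → a₀=11, period (1,10,1,22); ℓ=4 even so k=3
a_0=11:  p_0=11·1+0=11,  q_0=11·0+1=1
a_1=1:  p_1=1·11+1=12,  q_1=1·1+0=1
a_2=10:  p_2=10·12+11=131,  q_2=10·1+1=11
a_3=1:  p_3=1·131+12=143,  q_3=1·11+1=12
fundamental: x₁=143, y₁=12  (since 20449 − 142·144 = 1)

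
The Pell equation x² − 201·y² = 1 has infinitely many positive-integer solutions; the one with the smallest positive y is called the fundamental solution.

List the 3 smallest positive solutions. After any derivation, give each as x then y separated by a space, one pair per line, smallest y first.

[14; 5,1,1,1,2,…,1,5,28] for √201; ℓ=14 ⇒ convergent index 13
i=0: a=14 ⇒ p=14, q=1
i=1: a=5 ⇒ p=71, q=5
i=2: a=1 ⇒ p=85, q=6
i=3: a=1 ⇒ p=156, q=11
i=4: a=1 ⇒ p=241, q=17
i=5: a=2 ⇒ p=638, q=45
…
i=7: a=8 ⇒ p=7670, q=541
i=8: a=1 ⇒ p=8549, q=603
i=9: a=2 ⇒ p=24768, q=1747
i=10: a=1 ⇒ p=33317, q=2350
…
i=12: a=1 ⇒ p=91402, q=6447
i=13: a=5 ⇒ p=515095, q=36332
→ (515095, 36332).  Check: 515095²=265322859025, 201·36332²=265322859024, difference 1.
k=2:  x_2 = 515095·515095+201·36332·36332 = 530645718049,  y_2 = 515095·36332+36332·515095 = 37428863080
k=3:  x_3 = 515095·530645718049+201·36332·37428863080 = 546665912276384215,  y_3 = 515095·37428863080+36332·530645718049 = 38558840456348868

515095 36332
530645718049 37428863080
546665912276384215 38558840456348868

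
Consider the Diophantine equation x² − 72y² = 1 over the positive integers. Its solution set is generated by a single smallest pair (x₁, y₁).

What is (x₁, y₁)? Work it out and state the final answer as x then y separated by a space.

√72 = [8; 2,16, …], period ℓ=2 (even) → k=1
k=0  a_k=8  p_k/q_k = 8/1
k=1  a_k=2  p_k/q_k = 17/2
(x₁, y₁) = (17, 2);  17² − 72·2² = 1 ✓

17 2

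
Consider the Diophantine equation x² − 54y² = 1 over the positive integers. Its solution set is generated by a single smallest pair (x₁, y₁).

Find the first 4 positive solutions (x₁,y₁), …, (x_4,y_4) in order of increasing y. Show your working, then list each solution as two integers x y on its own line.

485 66
470449 64020
456335045 62099334
442644523201 60236289960

d=54: √d = [7; 2,1,6,1,2,14] (ℓ=6, even), read p_5/q_5
a_0=7:  p_0=7·1+0=7,  q_0=7·0+1=1
a_1=2:  p_1=2·7+1=15,  q_1=2·1+0=2
a_2=1:  p_2=1·15+7=22,  q_2=1·2+1=3
a_3=6:  p_3=6·22+15=147,  q_3=6·3+2=20
a_4=1:  p_4=1·147+22=169,  q_4=1·20+3=23
a_5=2:  p_5=2·169+147=485,  q_5=2·23+20=66
fundamental: x₁=485, y₁=66  (since 235225 − 54·4356 = 1)
n=2: (485,66)∘(485,66) = (485·485+54·66·66, 485·66+66·485) = (470449,64020)
n=3: (470449,64020)∘(485,66) = (485·470449+54·66·64020, 485·64020+66·470449) = (456335045,62099334)
n=4: (456335045,62099334)∘(485,66) = (485·456335045+54·66·62099334, 485·62099334+66·456335045) = (442644523201,60236289960)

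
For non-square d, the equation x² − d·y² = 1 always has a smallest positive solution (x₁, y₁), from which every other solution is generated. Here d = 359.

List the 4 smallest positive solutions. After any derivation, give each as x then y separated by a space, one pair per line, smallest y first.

√359 → a₀=18, period (1,17,1,36); ℓ=4 even so k=3
step 0: (18, 1)  from 18·(1,0) + (0,1)
step 1: (19, 1)  from 1·(18,1) + (1,0)
step 2: (341, 18)  from 17·(19,1) + (18,1)
step 3: (360, 19)  from 1·(341,18) + (19,1)
(x₁, y₁) = (360, 19);  360² − 359·19² = 1 ✓
(x_2, y_2) = (360·360 + 359·19·19, 360·19 + 19·360) = (259199, 13680)
(x_3, y_3) = (360·259199 + 359·19·13680, 360·13680 + 19·259199) = (186622920, 9849581)
(x_4, y_4) = (360·186622920 + 359·19·9849581, 360·9849581 + 19·186622920) = (134368243201, 7091684640)

360 19
259199 13680
186622920 9849581
134368243201 7091684640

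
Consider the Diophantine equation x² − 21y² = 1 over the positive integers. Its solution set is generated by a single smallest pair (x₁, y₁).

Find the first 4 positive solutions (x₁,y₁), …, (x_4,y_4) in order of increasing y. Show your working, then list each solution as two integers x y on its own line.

55 12
6049 1320
665335 145188
73180801 15969360

√21 → a₀=4, period (1,1,2,1,1,8); ℓ=6 even so k=5
k=0  a_k=4  p_k/q_k = 4/1
k=1  a_k=1  p_k/q_k = 5/1
k=2  a_k=1  p_k/q_k = 9/2
k=3  a_k=2  p_k/q_k = 23/5
k=4  a_k=1  p_k/q_k = 32/7
k=5  a_k=1  p_k/q_k = 55/12
fundamental: x₁=55, y₁=12  (since 3025 − 21·144 = 1)
(x_2, y_2) = (55·55 + 21·12·12, 55·12 + 12·55) = (6049, 1320)
(x_3, y_3) = (55·6049 + 21·12·1320, 55·1320 + 12·6049) = (665335, 145188)
(x_4, y_4) = (55·665335 + 21·12·145188, 55·145188 + 12·665335) = (73180801, 15969360)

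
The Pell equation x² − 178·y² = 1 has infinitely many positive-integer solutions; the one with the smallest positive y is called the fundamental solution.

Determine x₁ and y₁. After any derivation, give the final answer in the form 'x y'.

d=178: √d = [13; 2,1,12,1,2,26] (ℓ=6, even), read p_5/q_5
i=0: a=13 ⇒ p=13, q=1
i=1: a=2 ⇒ p=27, q=2
i=2: a=1 ⇒ p=40, q=3
i=3: a=12 ⇒ p=507, q=38
i=4: a=1 ⇒ p=547, q=41
i=5: a=2 ⇒ p=1601, q=120
→ (1601, 120).  Check: 1601²=2563201, 178·120²=2563200, difference 1.

1601 120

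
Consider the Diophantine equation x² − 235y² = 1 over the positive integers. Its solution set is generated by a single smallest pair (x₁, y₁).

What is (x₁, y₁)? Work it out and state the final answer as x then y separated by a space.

46 3

√235 = [15; 3,30, …], period ℓ=2 (even) → k=1
k=0  a_k=15  p_k/q_k = 15/1
k=1  a_k=3  p_k/q_k = 46/3
(x₁, y₁) = (46, 3);  46² − 235·3² = 1 ✓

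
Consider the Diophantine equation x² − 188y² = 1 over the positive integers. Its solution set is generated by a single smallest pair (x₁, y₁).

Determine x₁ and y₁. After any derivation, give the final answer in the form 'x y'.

4607 336

√188 → a₀=13, period (1,2,2,6,2,2,1,26); ℓ=8 even so k=7
i=0: a=13 ⇒ p=13, q=1
…
i=2: a=2 ⇒ p=41, q=3
i=3: a=2 ⇒ p=96, q=7
i=4: a=6 ⇒ p=617, q=45
i=5: a=2 ⇒ p=1330, q=97
i=6: a=2 ⇒ p=3277, q=239
i=7: a=1 ⇒ p=4607, q=336
→ (4607, 336).  Check: 4607²=21224449, 188·336²=21224448, difference 1.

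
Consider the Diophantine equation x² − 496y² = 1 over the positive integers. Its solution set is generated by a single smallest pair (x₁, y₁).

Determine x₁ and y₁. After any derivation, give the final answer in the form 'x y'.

√496 → a₀=22, period (3,1,2,4,1,…,1,3,44); ℓ=16 even so k=15
a_0=22:  p_0=22·1+0=22,  q_0=22·0+1=1
a_1=3:  p_1=3·22+1=67,  q_1=3·1+0=3
…
a_4=4:  p_4=4·245+89=1069,  q_4=4·11+4=48
…
a_7=2:  p_7=2·2383+1314=6080,  q_7=2·107+59=273
a_8=2:  p_8=2·6080+2383=14543,  q_8=2·273+107=653
…
a_11=1:  p_11=1·49709+35166=84875,  q_11=1·2232+1579=3811
a_12=4:  p_12=4·84875+49709=389209,  q_12=4·3811+2232=17476
…
a_14=1:  p_14=1·863293+389209=1252502,  q_14=1·38763+17476=56239
a_15=3:  p_15=3·1252502+863293=4620799,  q_15=3·56239+38763=207480
→ (4620799, 207480).  Check: 4620799²=21351783398401, 496·207480²=21351783398400, difference 1.

4620799 207480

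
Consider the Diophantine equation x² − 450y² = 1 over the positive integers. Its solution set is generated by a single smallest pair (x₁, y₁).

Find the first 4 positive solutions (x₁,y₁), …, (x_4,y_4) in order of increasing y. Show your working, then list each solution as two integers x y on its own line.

[21; 4,1,2,4,2,1,4,42] for √450; ℓ=8 ⇒ convergent index 7
k=0  a_k=21  p_k/q_k = 21/1
k=1  a_k=4  p_k/q_k = 85/4
…
k=6  a_k=1  p_k/q_k = 4179/197
k=7  a_k=4  p_k/q_k = 19601/924
(x₁, y₁) = (19601, 924);  19601² − 450·924² = 1 ✓
(x_2, y_2) = (19601·19601 + 450·924·924, 19601·924 + 924·19601) = (768398401, 36222648)
(x_3, y_3) = (19601·768398401 + 450·924·36222648, 19601·36222648 + 924·768398401) = (30122754096401, 1420000245972)
(x_4, y_4) = (19601·30122754096401 + 450·924·1420000245972, 19601·1420000245972 + 924·30122754096401) = (1180872205318713601, 55666849606371696)

19601 924
768398401 36222648
30122754096401 1420000245972
1180872205318713601 55666849606371696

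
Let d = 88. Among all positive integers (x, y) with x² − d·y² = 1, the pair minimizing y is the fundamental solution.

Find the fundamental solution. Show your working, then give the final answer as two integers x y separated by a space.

197 21

√88 → a₀=9, period (2,1,1,1,2,18); ℓ=6 even so k=5
step 0: (9, 1)  from 9·(1,0) + (0,1)
…
step 4: (75, 8)  from 1·(47,5) + (28,3)
step 5: (197, 21)  from 2·(75,8) + (47,5)
fundamental: x₁=197, y₁=21  (since 38809 − 88·441 = 1)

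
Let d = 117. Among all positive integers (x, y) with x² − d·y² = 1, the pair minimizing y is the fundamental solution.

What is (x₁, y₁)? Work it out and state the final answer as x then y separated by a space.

649 60

√117 → a₀=10, period (1,4,2,4,1,20); ℓ=6 even so k=5
a_0=10:  p_0=10·1+0=10,  q_0=10·0+1=1
…
a_3=2:  p_3=2·54+11=119,  q_3=2·5+1=11
a_4=4:  p_4=4·119+54=530,  q_4=4·11+5=49
a_5=1:  p_5=1·530+119=649,  q_5=1·49+11=60
fundamental: x₁=649, y₁=60  (since 421201 − 117·3600 = 1)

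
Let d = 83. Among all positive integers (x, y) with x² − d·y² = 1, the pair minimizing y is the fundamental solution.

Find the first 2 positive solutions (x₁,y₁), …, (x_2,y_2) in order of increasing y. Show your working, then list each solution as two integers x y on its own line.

√83 = [9; 9,18, …], period ℓ=2 (even) → k=1
k=0  a_k=9  p_k/q_k = 9/1
k=1  a_k=9  p_k/q_k = 82/9
(x₁, y₁) = (82, 9);  82² − 83·9² = 1 ✓
(x_2, y_2) = (82·82 + 83·9·9, 82·9 + 9·82) = (13447, 1476)

82 9
13447 1476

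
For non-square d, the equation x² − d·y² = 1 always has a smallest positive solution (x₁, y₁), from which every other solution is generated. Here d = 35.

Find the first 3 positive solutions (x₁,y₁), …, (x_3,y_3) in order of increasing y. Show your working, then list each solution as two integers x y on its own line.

6 1
71 12
846 143

[5; 1,10] for √35; ℓ=2 ⇒ convergent index 1
a_0=5:  p_0=5·1+0=5,  q_0=5·0+1=1
a_1=1:  p_1=1·5+1=6,  q_1=1·1+0=1
→ (6, 1).  Check: 6²=36, 35·1²=35, difference 1.
(6+1√35)^2 = 71 + 12√35
(6+1√35)^3 = 846 + 143√35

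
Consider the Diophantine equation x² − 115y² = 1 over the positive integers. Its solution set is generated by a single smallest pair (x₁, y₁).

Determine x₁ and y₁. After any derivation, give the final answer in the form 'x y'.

1126 105

√115 → a₀=10, period (1,2,1,1,1,1,1,2,1,20); ℓ=10 even so k=9
i=0: a=10 ⇒ p=10, q=1
i=1: a=1 ⇒ p=11, q=1
…
i=3: a=1 ⇒ p=43, q=4
i=4: a=1 ⇒ p=75, q=7
…
i=6: a=1 ⇒ p=193, q=18
…
i=8: a=2 ⇒ p=815, q=76
i=9: a=1 ⇒ p=1126, q=105
fundamental: x₁=1126, y₁=105  (since 1267876 − 115·11025 = 1)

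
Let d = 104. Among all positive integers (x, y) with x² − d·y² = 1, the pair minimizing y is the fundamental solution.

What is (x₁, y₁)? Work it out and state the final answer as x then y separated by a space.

√104 = [10; 5,20, …], period ℓ=2 (even) → k=1
i=0: a=10 ⇒ p=10, q=1
i=1: a=5 ⇒ p=51, q=5
fundamental: x₁=51, y₁=5  (since 2601 − 104·25 = 1)

51 5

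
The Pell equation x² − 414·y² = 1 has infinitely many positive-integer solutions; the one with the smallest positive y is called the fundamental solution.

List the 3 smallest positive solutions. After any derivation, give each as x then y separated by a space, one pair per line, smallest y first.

24335 1196
1184384449 58209320
57643991108495 2833047603204

√414 → a₀=20, period (2,1,7,2,7,1,2,40); ℓ=8 even so k=7
step 0: (20, 1)  from 20·(1,0) + (0,1)
step 1: (41, 2)  from 2·(20,1) + (1,0)
step 2: (61, 3)  from 1·(41,2) + (20,1)
step 3: (468, 23)  from 7·(61,3) + (41,2)
step 4: (997, 49)  from 2·(468,23) + (61,3)
…
step 6: (8444, 415)  from 1·(7447,366) + (997,49)
step 7: (24335, 1196)  from 2·(8444,415) + (7447,366)
→ (24335, 1196).  Check: 24335²=592192225, 414·1196²=592192224, difference 1.
(24335+1196√414)^2 = 1184384449 + 58209320√414
(24335+1196√414)^3 = 57643991108495 + 2833047603204√414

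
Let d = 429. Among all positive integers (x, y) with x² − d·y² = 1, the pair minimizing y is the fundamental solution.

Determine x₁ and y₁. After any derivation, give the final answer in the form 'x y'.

1524095 73584

d=429: √d = [20; 1,2,2,9,1,12,1,9,2,2,1,40] (ℓ=12, even), read p_11/q_11
a_0=20:  p_0=20·1+0=20,  q_0=20·0+1=1
a_1=1:  p_1=1·20+1=21,  q_1=1·1+0=1
…
a_3=2:  p_3=2·62+21=145,  q_3=2·3+1=7
…
a_10=2:  p_10=2·438459+208718=1085636,  q_10=2·21169+10077=52415
a_11=1:  p_11=1·1085636+438459=1524095,  q_11=1·52415+21169=73584
(x₁, y₁) = (1524095, 73584);  1524095² − 429·73584² = 1 ✓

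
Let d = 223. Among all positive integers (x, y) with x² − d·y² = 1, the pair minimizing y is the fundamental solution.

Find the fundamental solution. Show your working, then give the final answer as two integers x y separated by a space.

224 15

√223 = [14; 1,13,1,28, …], period ℓ=4 (even) → k=3
k=0  a_k=14  p_k/q_k = 14/1
…
k=2  a_k=13  p_k/q_k = 209/14
k=3  a_k=1  p_k/q_k = 224/15
fundamental: x₁=224, y₁=15  (since 50176 − 223·225 = 1)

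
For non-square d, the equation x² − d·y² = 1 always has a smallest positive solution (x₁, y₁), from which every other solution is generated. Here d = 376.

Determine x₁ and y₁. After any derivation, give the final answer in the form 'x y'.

√376 → a₀=19, period (2,1,1,3,1,…,1,2,38); ℓ=16 even so k=15
step 0: (19, 1)  from 19·(1,0) + (0,1)
step 1: (39, 2)  from 2·(19,1) + (1,0)
…
step 3: (97, 5)  from 1·(58,3) + (39,2)
…
step 5: (446, 23)  from 1·(349,18) + (97,5)
…
step 10: (70621, 3642)  from 2·(28834,1487) + (12953,668)
step 11: (99455, 5129)  from 1·(70621,3642) + (28834,1487)
step 12: (368986, 19029)  from 3·(99455,5129) + (70621,3642)
…
step 14: (837427, 43187)  from 1·(468441,24158) + (368986,19029)
step 15: (2143295, 110532)  from 2·(837427,43187) + (468441,24158)
→ (2143295, 110532).  Check: 2143295²=4593713457025, 376·110532²=4593713457024, difference 1.

2143295 110532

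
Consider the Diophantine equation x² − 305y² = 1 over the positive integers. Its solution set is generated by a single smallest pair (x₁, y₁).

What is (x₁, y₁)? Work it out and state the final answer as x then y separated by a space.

√305 → a₀=17, period (2,6,2,34); ℓ=4 even so k=3
a_0=17:  p_0=17·1+0=17,  q_0=17·0+1=1
a_1=2:  p_1=2·17+1=35,  q_1=2·1+0=2
a_2=6:  p_2=6·35+17=227,  q_2=6·2+1=13
a_3=2:  p_3=2·227+35=489,  q_3=2·13+2=28
(x₁, y₁) = (489, 28);  489² − 305·28² = 1 ✓

489 28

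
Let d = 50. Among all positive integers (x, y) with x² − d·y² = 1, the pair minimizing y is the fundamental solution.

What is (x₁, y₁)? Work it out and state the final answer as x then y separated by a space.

√50 → a₀=7, period (14); ℓ=1 odd so k=1
k=0  a_k=7  p_k/q_k = 7/1
k=1  a_k=14  p_k/q_k = 99/14
→ (99, 14).  Check: 99²=9801, 50·14²=9800, difference 1.

99 14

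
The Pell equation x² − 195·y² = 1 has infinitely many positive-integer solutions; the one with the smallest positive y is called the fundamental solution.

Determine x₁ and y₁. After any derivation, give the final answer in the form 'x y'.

14 1

d=195: √d = [13; 1,26] (ℓ=2, even), read p_1/q_1
i=0: a=13 ⇒ p=13, q=1
i=1: a=1 ⇒ p=14, q=1
→ (14, 1).  Check: 14²=196, 195·1²=195, difference 1.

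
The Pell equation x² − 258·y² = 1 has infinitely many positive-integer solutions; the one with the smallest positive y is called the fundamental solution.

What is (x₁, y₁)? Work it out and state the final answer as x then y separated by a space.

√258 → a₀=16, period (16,32); ℓ=2 even so k=1
k=0  a_k=16  p_k/q_k = 16/1
k=1  a_k=16  p_k/q_k = 257/16
fundamental: x₁=257, y₁=16  (since 66049 − 258·256 = 1)

257 16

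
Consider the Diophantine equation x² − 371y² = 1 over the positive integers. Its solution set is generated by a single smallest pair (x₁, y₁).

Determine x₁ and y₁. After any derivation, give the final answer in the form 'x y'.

√371 = [19; 3,1,4,1,3,38, …], period ℓ=6 (even) → k=5
a_0=19:  p_0=19·1+0=19,  q_0=19·0+1=1
…
a_3=4:  p_3=4·77+58=366,  q_3=4·4+3=19
a_4=1:  p_4=1·366+77=443,  q_4=1·19+4=23
a_5=3:  p_5=3·443+366=1695,  q_5=3·23+19=88
(x₁, y₁) = (1695, 88);  1695² − 371·88² = 1 ✓

1695 88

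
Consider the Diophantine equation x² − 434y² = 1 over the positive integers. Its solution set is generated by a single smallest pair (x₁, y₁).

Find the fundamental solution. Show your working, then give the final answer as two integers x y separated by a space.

√434 = [20; 1,4,1,40, …], period ℓ=4 (even) → k=3
k=0  a_k=20  p_k/q_k = 20/1
k=1  a_k=1  p_k/q_k = 21/1
k=2  a_k=4  p_k/q_k = 104/5
k=3  a_k=1  p_k/q_k = 125/6
fundamental: x₁=125, y₁=6  (since 15625 − 434·36 = 1)

125 6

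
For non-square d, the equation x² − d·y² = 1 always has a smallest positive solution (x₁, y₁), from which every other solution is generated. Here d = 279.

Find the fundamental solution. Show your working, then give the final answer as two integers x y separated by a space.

[16; 1,2,2,1,2,2,1,32] for √279; ℓ=8 ⇒ convergent index 7
i=0: a=16 ⇒ p=16, q=1
…
i=3: a=2 ⇒ p=117, q=7
…
i=5: a=2 ⇒ p=451, q=27
i=6: a=2 ⇒ p=1069, q=64
i=7: a=1 ⇒ p=1520, q=91
(x₁, y₁) = (1520, 91);  1520² − 279·91² = 1 ✓

1520 91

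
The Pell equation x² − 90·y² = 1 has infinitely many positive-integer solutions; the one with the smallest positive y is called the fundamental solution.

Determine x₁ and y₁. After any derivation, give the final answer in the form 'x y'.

d=90: √d = [9; 2,18] (ℓ=2, even), read p_1/q_1
i=0: a=9 ⇒ p=9, q=1
i=1: a=2 ⇒ p=19, q=2
(x₁, y₁) = (19, 2);  19² − 90·2² = 1 ✓

19 2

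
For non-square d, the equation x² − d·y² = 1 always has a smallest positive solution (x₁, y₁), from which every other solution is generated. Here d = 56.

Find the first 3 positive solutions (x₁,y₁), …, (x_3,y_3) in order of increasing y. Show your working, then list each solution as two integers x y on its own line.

√56 → a₀=7, period (2,14); ℓ=2 even so k=1
step 0: (7, 1)  from 7·(1,0) + (0,1)
step 1: (15, 2)  from 2·(7,1) + (1,0)
(x₁, y₁) = (15, 2);  15² − 56·2² = 1 ✓
k=2:  x_2 = 15·15+56·2·2 = 449,  y_2 = 15·2+2·15 = 60
k=3:  x_3 = 15·449+56·2·60 = 13455,  y_3 = 15·60+2·449 = 1798

15 2
449 60
13455 1798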